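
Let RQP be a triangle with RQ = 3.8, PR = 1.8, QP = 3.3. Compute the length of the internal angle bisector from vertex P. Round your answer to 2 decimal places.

By the law of cosines, cos P = (QP² + PR² − RQ²) / (2·QP·PR) ≈ -0.02609, so ∠P ≈ 1.597 rad.
The bisector from P has length 2·QP·PR·cos(∠P/2)/(QP+PR) ≈ 1.6255.

t_P ≈ 1.63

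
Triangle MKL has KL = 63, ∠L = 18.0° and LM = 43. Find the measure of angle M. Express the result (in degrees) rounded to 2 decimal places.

By the law of cosines, MK² = KL² + LM² − 2·KL·LM·cos L = 665.18, so MK ≈ 25.791.
Law of cosines again: cos M = (LM² + MK² − KL²)/(2·LM·MK) ≈ -0.65591, so ∠M ≈ 130.99°.

∠M ≈ 130.99°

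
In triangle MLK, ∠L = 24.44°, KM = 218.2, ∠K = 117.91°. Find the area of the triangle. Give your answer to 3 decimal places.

The third angle is ∠M = 180° − ∠L − ∠K = 37.65°.
Law of sines: LK = KM·sin M/sin L ≈ 322.15.
Law of sines: ML = KM·sin K/sin L ≈ 466.04.
Area = ½·KM·LK·sin K ≈ 31058.

31058.016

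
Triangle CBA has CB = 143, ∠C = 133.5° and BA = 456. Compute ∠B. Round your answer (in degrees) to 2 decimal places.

Law of sines: sin A = CB·sin C/BA ≈ 0.22747.
Since BA ≥ CB, only the acute value applies: ∠A ≈ 13.15°.
Then ∠B = 180° − ∠C − ∠A ≈ 33.35°.

33.35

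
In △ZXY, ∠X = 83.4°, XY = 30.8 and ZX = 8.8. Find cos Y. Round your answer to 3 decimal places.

cos Y ≈ 0.960

By the law of cosines, YZ² = ZX² + XY² − 2·ZX·XY·cos X = 963.77, so YZ ≈ 31.045.
Law of cosines again: cos Y = (XY² + YZ² − ZX²)/(2·XY·YZ) ≈ 0.95954, so ∠Y ≈ 16.35°.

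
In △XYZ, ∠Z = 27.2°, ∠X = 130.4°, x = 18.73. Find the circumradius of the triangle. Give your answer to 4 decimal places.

12.2975

The third angle is ∠Y = 180° − ∠Z − ∠X = 22.40°.
Law of sines: y = x·sin Y/sin X ≈ 9.3724.
Law of sines: z = x·sin Z/sin X ≈ 11.242.
Circumradius = x/(2 sin X) ≈ 12.297.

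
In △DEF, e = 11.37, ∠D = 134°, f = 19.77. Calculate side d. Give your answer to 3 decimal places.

28.852

By the law of cosines, d² = e² + f² − 2·e·f·cos D = 832.43, so d ≈ 28.852.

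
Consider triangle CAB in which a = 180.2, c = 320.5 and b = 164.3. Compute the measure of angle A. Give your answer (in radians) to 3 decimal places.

By the law of cosines, cos A = (b² + c² − a²) / (2·b·c) ≈ 0.92334, so ∠A ≈ 0.394 rad.

0.394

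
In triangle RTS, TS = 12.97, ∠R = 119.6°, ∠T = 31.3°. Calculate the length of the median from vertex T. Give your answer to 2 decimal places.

The third angle is ∠S = 180° − ∠R − ∠T = 29.10°.
Law of sines: SR = TS·sin T/sin R ≈ 7.7495.
Law of sines: RT = TS·sin S/sin R ≈ 7.2545.
Median from T: ½√(2·RT² + 2·TS² − SR²) ≈ 9.7678.

m_T ≈ 9.77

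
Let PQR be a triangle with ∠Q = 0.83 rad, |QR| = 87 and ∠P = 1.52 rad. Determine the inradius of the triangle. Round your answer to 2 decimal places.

18.66

The third angle is ∠R = π − ∠P − ∠Q = 0.792 rad.
Law of sines: |RP| = |QR|·sin Q/sin P ≈ 64.283.
Law of sines: |PQ| = |QR|·sin R/sin P ≈ 61.978.
Area = ½·|QR|·|RP|·sin R ≈ 1989.5.
Semiperimeter s = (87+64.283+61.978)/2 = 106.63.
Inradius = area/s = 1989.5/106.63 ≈ 18.658.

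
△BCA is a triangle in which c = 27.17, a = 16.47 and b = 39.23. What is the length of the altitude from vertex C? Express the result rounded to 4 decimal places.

Semiperimeter s = (39.23 + 27.17 + 16.47)/2 = 41.435.
Heron's formula: area = √(41.435·2.205·14.265·24.965) ≈ 180.38.
The altitude from C has length 2·area/c ≈ 13.278.

h_C ≈ 13.2779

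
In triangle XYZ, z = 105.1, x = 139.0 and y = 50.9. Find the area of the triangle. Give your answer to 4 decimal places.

area ≈ 2266.0890

Semiperimeter s = (139 + 50.9 + 105.1)/2 = 147.5.
Heron's formula: area = √(147.5·8.5·96.6·42.4) ≈ 2266.1.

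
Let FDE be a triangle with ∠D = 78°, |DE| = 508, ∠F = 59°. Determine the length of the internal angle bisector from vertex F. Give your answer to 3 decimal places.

The third angle is ∠E = 180° − ∠F − ∠D = 43.00°.
Law of sines: |EF| = |DE|·sin D/sin F ≈ 579.7.
Law of sines: |FD| = |DE|·sin E/sin F ≈ 404.19.
The bisector from F has length 2·|EF|·|FD|·cos(∠F/2)/(|EF|+|FD|) ≈ 414.54.

414.540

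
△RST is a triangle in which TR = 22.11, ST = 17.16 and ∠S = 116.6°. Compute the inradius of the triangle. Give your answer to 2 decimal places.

Law of sines: sin R = ST·sin S/TR ≈ 0.69397.
Since TR ≥ ST, only the acute value applies: ∠R ≈ 43.95°.
Then ∠T = 180° − ∠S − ∠R ≈ 19.45°.
Law of sines gives RS = TR·sin T/sin S ≈ 8.2357.
Area = ½·TR·ST·sin T ≈ 63.183.
Semiperimeter s = (17.16+22.11+8.2357)/2 = 23.753.
Inradius = area/s = 63.183/23.753 ≈ 2.66.

r ≈ 2.66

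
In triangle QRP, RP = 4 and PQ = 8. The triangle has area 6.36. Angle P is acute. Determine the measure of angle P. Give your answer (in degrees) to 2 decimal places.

∠P ≈ 23.42°

From area = ½·RP·PQ·sin P, we get sin P = 2·area/(RP·PQ) ≈ 0.39750.
Taking the acute solution, ∠P ≈ 23.42°.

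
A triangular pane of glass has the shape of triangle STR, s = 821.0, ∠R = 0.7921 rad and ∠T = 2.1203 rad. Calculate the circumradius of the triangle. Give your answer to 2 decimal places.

1806.85

The third angle is ∠S = π − ∠T − ∠R = 0.2292 rad.
Law of sines: t = s·sin T/sin S ≈ 3081.7.
Law of sines: r = s·sin R/sin S ≈ 2572.3.
Circumradius = s/(2 sin S) ≈ 1806.8.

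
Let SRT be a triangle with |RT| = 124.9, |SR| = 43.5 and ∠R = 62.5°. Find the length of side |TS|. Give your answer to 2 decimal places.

By the law of cosines, |TS|² = |SR|² + |RT|² − 2·|SR|·|RT|·cos R = 12475, so |TS| ≈ 111.69.

111.69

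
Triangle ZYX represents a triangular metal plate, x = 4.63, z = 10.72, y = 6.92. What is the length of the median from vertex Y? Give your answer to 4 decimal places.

Median from Y: ½√(2·x² + 2·z² − y²) ≈ 7.4971.

m_Y ≈ 7.4971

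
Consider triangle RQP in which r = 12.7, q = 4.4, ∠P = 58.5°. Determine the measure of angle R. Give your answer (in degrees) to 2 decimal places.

∠R ≈ 101.67°

By the law of cosines, p² = r² + q² − 2·r·q·cos P = 122.26, so p ≈ 11.057.
Law of cosines again: cos R = (q² + p² − r²)/(2·q·p) ≈ -0.20220, so ∠R ≈ 101.67°.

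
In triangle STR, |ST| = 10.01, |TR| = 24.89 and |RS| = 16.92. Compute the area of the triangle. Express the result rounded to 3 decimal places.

61.463

Semiperimeter s = (24.89 + 16.92 + 10.01)/2 = 25.91.
Heron's formula: area = √(25.91·1.02·8.99·15.9) ≈ 61.463.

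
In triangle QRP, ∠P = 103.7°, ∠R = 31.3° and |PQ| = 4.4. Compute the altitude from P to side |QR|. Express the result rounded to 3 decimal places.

The third angle is ∠Q = 180° − ∠R − ∠P = 45.00°.
Law of sines: |RP| = |PQ|·sin Q/sin R ≈ 5.9887.
Law of sines: |QR| = |PQ|·sin P/sin R ≈ 8.2284.
Area = ½·|PQ|·|RP|·sin P ≈ 12.8.
The altitude from P has length 2·area/|QR| ≈ 3.1113.

h_P ≈ 3.111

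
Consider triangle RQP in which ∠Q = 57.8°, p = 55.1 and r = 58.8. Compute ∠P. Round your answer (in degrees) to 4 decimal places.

∠P ≈ 57.7323°

By the law of cosines, q² = p² + r² − 2·p·r·cos Q = 3040.5, so q ≈ 55.141.
Law of cosines again: cos P = (r² + q² − p²)/(2·r·q) ≈ 0.53388, so ∠P ≈ 57.73°.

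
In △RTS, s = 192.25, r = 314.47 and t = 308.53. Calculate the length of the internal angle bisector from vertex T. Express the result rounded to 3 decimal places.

By the law of cosines, cos T = (s² + r² − t²) / (2·s·r) ≈ 0.33628, so ∠T ≈ 70.35°.
The bisector from T has length 2·s·r·cos(∠T/2)/(s+r) ≈ 195.05.

195.048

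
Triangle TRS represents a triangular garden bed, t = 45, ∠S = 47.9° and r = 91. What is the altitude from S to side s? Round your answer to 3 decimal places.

h_S ≈ 43.786

By the law of cosines, s² = t² + r² − 2·t·r·cos S = 4815.2, so s ≈ 69.392.
Area = ½·t·r·sin S ≈ 1519.2.
The altitude from S has length 2·area/s ≈ 43.786.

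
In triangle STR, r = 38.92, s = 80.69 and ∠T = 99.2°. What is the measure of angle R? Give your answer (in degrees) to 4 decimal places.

By the law of cosines, t² = r² + s² − 2·r·s·cos T = 9029.8, so t ≈ 95.025.
Law of cosines again: cos R = (s² + t² − r²)/(2·s·t) ≈ 0.91462, so ∠R ≈ 23.85°.

∠R ≈ 23.8476°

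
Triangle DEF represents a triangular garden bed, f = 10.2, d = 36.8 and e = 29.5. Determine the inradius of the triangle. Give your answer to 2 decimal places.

Semiperimeter s = (36.8 + 29.5 + 10.2)/2 = 38.25.
Heron's formula: area = √(38.25·1.45·8.75·28.05) ≈ 116.67.
Inradius = area/s = 116.67/38.25 ≈ 3.0503.

r ≈ 3.05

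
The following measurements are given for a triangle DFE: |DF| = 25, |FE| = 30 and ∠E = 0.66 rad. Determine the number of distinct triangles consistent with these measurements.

|FE|·sin E = 30·sin(0.66 rad) ≈ 18.39.
Since |FE| sin E < |DF| < |FE| (18.39 < 25 < 30), two triangles exist.

2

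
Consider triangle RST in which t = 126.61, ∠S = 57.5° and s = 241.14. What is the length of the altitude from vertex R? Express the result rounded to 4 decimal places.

Law of sines: sin T = t·sin S/s ≈ 0.44282.
Since s ≥ t, only the acute value applies: ∠T ≈ 26.28°.
Then ∠R = 180° − ∠S − ∠T ≈ 96.22°.
Law of sines gives r = s·sin R/sin S ≈ 284.24.
Area = ½·s·t·sin R ≈ 15176.
The altitude from R has length 2·area/r ≈ 106.78.

h_R ≈ 106.7818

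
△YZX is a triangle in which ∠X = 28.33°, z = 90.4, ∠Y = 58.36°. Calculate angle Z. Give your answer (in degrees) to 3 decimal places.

∠Z ≈ 93.310°

The third angle is ∠Z = 180° − ∠X − ∠Y = 93.31°.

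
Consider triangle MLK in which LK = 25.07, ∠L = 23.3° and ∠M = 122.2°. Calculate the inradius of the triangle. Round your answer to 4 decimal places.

3.1063

The third angle is ∠K = 180° − ∠M − ∠L = 34.50°.
Law of sines: KM = LK·sin L/sin M ≈ 11.719.
Law of sines: ML = LK·sin K/sin M ≈ 16.781.
Area = ½·LK·KM·sin K ≈ 83.202.
Semiperimeter s = (25.07+11.719+16.781)/2 = 26.785.
Inradius = area/s = 83.202/26.785 ≈ 3.1063.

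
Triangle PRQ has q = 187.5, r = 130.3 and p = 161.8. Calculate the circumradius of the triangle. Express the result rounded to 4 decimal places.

95.4848

By the law of cosines, cos P = (r² + q² − p²) / (2·r·q) ≈ 0.53119, so ∠P ≈ 57.91°.
Circumradius = p/(2 sin P) ≈ 95.485.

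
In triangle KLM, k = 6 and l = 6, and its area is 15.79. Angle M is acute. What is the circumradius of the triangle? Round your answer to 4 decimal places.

From area = ½·k·l·sin M, we get sin M = 2·area/(k·l) ≈ 0.87722.
Taking the acute solution, ∠M ≈ 61.31°.
Law of cosines then gives m ≈ 6.1183.
Circumradius = m/(2 sin M) ≈ 3.4873.

R ≈ 3.4873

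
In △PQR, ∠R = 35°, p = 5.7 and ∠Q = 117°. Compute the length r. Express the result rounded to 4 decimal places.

The third angle is ∠P = 180° − ∠Q − ∠R = 28.00°.
Law of sines: r = p·sin R/sin P ≈ 6.964.

6.9640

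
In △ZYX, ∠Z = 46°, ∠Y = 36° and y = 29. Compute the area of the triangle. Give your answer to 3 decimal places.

509.606

The third angle is ∠X = 180° − ∠Z − ∠Y = 98.00°.
Law of sines: z = y·sin Z/sin Y ≈ 35.491.
Law of sines: x = y·sin X/sin Y ≈ 48.858.
Area = ½·y·z·sin X ≈ 509.61.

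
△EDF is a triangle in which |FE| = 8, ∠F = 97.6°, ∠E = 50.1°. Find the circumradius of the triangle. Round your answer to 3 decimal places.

R ≈ 7.486

The third angle is ∠D = 180° − ∠F − ∠E = 32.30°.
Law of sines: |DF| = |FE|·sin E/sin D ≈ 11.486.
Law of sines: |ED| = |FE|·sin F/sin D ≈ 14.84.
Circumradius = |FE|/(2 sin D) ≈ 7.4857.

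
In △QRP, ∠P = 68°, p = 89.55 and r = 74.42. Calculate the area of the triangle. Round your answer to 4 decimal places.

Law of sines: sin R = r·sin P/p ≈ 0.77053.
Since p ≥ r, only the acute value applies: ∠R ≈ 50.40°.
Then ∠Q = 180° − ∠P − ∠R ≈ 61.60°.
Law of sines gives q = p·sin Q/sin P ≈ 84.958.
Area = ½·p·r·sin Q ≈ 2931.1.

area ≈ 2931.0825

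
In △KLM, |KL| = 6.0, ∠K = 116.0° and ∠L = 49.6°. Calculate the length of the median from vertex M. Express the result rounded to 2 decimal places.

m_M ≈ 19.87

The third angle is ∠M = 180° − ∠K − ∠L = 14.40°.
Law of sines: |LM| = |KL|·sin K/sin M ≈ 21.685.
Law of sines: |MK| = |KL|·sin L/sin M ≈ 18.373.
Median from M: ½√(2·|LM|² + 2·|MK|² − |KL|²) ≈ 19.872.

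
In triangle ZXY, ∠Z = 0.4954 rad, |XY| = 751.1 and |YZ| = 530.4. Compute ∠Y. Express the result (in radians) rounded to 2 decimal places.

2.30

Law of sines: sin X = |YZ|·sin Z/|XY| ≈ 0.33570.
Since |XY| ≥ |YZ|, only the acute value applies: ∠X ≈ 0.3423 rad.
Then ∠Y = π − ∠Z − ∠X ≈ 2.3038 rad.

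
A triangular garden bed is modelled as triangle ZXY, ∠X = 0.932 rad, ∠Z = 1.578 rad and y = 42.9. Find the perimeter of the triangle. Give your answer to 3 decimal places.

perimeter ≈ 173.888

The third angle is ∠Y = π − ∠Z − ∠X = 0.632 rad.
Law of sines: z = y·sin Z/sin Y ≈ 72.657.
Law of sines: x = y·sin X/sin Y ≈ 58.331.
Semiperimeter s = (72.657+58.331+42.9)/2 = 86.944.
Perimeter = 72.657 + 58.331 + 42.9 = 173.89.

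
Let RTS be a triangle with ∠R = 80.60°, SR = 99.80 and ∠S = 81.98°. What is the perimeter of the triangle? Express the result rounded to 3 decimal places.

The third angle is ∠T = 180° − ∠S − ∠R = 17.42°.
Law of sines: TS = SR·sin R/sin T ≈ 328.89.
Law of sines: RT = SR·sin S/sin T ≈ 330.1.
Semiperimeter s = (328.89+99.8+330.1)/2 = 379.39.
Perimeter = 328.89 + 99.8 + 330.1 = 758.79.

758.788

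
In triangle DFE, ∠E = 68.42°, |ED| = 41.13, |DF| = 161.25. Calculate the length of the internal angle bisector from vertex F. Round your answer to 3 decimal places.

Law of sines: sin F = |ED|·sin E/|DF| ≈ 0.23719.
Since |DF| ≥ |ED|, only the acute value applies: ∠F ≈ 13.72°.
Then ∠D = 180° − ∠E − ∠F ≈ 97.86°.
Law of sines gives |FE| = |DF|·sin D/sin E ≈ 171.78.
The bisector from F has length 2·|DF|·|FE|·cos(∠F/2)/(|DF|+|FE|) ≈ 165.16.

t_F ≈ 165.156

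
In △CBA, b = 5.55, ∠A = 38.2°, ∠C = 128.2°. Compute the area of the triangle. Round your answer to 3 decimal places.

The third angle is ∠B = 180° − ∠A − ∠C = 13.60°.
Law of sines: c = b·sin C/sin B ≈ 18.548.
Law of sines: a = b·sin A/sin B ≈ 14.596.
Area = ½·b·c·sin A ≈ 31.831.

31.831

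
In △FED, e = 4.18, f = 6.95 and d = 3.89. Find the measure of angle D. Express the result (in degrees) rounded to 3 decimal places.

By the law of cosines, cos D = (f² + e² − d²) / (2·f·e) ≈ 0.87162, so ∠D ≈ 29.35°.

29.353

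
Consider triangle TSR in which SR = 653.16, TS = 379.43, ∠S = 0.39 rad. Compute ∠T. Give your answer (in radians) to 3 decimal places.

2.306

By the law of cosines, RT² = TS² + SR² − 2·TS·SR·cos S = 1.1215e+05, so RT ≈ 334.88.
Law of cosines again: cos T = (RT² + TS² − SR²)/(2·RT·TS) ≈ -0.67093, so ∠T ≈ 2.306 rad.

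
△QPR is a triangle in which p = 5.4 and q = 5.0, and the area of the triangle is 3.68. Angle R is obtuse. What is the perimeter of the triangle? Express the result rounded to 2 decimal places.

From area = ½·q·p·sin R, we get sin R = 2·area/(q·p) ≈ 0.27259.
Taking the obtuse solution, ∠R ≈ 164.18°.
Law of cosines then gives r ≈ 10.301.
Perimeter = 5 + 5.4 + 10.301 = 20.701.

perimeter ≈ 20.70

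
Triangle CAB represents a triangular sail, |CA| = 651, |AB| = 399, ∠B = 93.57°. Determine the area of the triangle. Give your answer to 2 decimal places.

97594.69

Law of sines: sin C = |AB|·sin B/|CA| ≈ 0.61171.
Since |CA| ≥ |AB|, only the acute value applies: ∠C ≈ 37.71°.
Then ∠A = 180° − ∠B − ∠C ≈ 48.72°.
Law of sines gives |BC| = |CA|·sin A/sin B ≈ 490.15.
Area = ½·|CA|·|AB|·sin A ≈ 97595.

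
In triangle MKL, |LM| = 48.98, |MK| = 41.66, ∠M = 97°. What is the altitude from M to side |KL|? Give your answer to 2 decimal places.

By the law of cosines, |KL|² = |LM|² + |MK|² − 2·|LM|·|MK|·cos M = 4631.9, so |KL| ≈ 68.058.
Area = ½·|LM|·|MK|·sin M ≈ 1012.6.
The altitude from M has length 2·area/|KL| ≈ 29.758.

29.76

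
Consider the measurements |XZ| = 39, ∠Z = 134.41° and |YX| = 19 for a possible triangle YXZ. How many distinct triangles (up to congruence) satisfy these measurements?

|XZ|·sin Z = 39·sin(134.41°) ≈ 27.86.
Since ∠Z is not acute, a triangle exists only if |YX| > |XZ|; here |YX| ≤ |XZ|, so there is no triangle.

0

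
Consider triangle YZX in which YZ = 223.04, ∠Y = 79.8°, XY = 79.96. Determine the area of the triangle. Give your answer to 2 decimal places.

Area = ½·XY·YZ·sin Y ≈ 8776.2.

8776.21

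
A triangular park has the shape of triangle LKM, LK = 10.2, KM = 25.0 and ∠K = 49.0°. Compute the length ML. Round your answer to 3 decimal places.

By the law of cosines, ML² = LK² + KM² − 2·LK·KM·cos K = 394.45, so ML ≈ 19.861.

19.861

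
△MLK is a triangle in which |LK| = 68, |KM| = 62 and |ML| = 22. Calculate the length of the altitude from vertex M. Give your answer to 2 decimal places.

Semiperimeter s = (68 + 62 + 22)/2 = 76.
Heron's formula: area = √(76·8·14·54) ≈ 677.97.
The altitude from M has length 2·area/|LK| ≈ 19.94.

19.94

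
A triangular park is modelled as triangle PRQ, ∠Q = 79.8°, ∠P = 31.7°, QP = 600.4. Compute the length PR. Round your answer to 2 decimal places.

635.10

The third angle is ∠R = 180° − ∠Q − ∠P = 68.50°.
Law of sines: PR = QP·sin Q/sin R ≈ 635.1.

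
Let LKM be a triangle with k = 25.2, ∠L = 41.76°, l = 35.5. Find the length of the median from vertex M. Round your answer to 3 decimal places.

m_M ≈ 17.907

Law of sines: sin K = k·sin L/l ≈ 0.47277.
Since l ≥ k, only the acute value applies: ∠K ≈ 28.21°.
Then ∠M = 180° − ∠L − ∠K ≈ 110.03°.
Law of sines gives m = l·sin M/sin L ≈ 50.08.
Median from M: ½√(2·l² + 2·k² − m²) ≈ 17.907.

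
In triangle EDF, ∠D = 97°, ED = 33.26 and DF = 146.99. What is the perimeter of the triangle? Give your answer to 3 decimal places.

334.859

By the law of cosines, FE² = ED² + DF² − 2·ED·DF·cos D = 23904, so FE ≈ 154.61.
Semiperimeter s = (146.99+154.61+33.26)/2 = 167.43.
Perimeter = 146.99 + 154.61 + 33.26 = 334.86.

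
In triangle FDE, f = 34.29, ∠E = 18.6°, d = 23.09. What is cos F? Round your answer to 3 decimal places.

-0.652

By the law of cosines, e² = f² + d² − 2·f·d·cos E = 208.15, so e ≈ 14.427.
Law of cosines again: cos F = (d² + e² − f²)/(2·d·e) ≈ -0.65216, so ∠F ≈ 130.70°.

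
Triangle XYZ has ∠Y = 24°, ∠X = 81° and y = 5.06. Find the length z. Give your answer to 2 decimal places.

The third angle is ∠Z = 180° − ∠X − ∠Y = 75.00°.
Law of sines: z = y·sin Z/sin Y ≈ 12.017.

12.02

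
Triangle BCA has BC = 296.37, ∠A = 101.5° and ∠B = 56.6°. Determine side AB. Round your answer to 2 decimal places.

The third angle is ∠C = 180° − ∠A − ∠B = 21.90°.
Law of sines: AB = BC·sin C/sin A ≈ 112.81.

112.81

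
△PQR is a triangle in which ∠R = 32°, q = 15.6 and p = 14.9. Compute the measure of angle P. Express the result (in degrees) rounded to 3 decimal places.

By the law of cosines, r² = p² + q² − 2·p·q·cos R = 71.129, so r ≈ 8.4338.
Law of cosines again: cos P = (q² + r² − p²)/(2·q·r) ≈ 0.35145, so ∠P ≈ 69.42°.

69.424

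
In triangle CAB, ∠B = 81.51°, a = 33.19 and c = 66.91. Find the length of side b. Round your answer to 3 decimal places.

70.163

By the law of cosines, b² = c² + a² − 2·c·a·cos B = 4922.8, so b ≈ 70.163.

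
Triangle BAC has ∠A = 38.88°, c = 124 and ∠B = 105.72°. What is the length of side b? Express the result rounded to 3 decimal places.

The third angle is ∠C = 180° − ∠B − ∠A = 35.40°.
Law of sines: b = c·sin B/sin C ≈ 206.05.

206.052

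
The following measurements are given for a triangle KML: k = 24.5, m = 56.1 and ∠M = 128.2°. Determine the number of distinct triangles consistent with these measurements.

k·sin M = 24.5·sin(128.2°) ≈ 19.25.
Since ∠M is not acute, a triangle exists only if m > k; here m > k, so there is exactly one triangle.

1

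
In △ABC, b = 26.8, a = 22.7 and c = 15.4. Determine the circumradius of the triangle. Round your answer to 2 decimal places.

By the law of cosines, cos A = (b² + c² − a²) / (2·b·c) ≈ 0.53318, so ∠A ≈ 1.008 rad.
Circumradius = a/(2 sin A) ≈ 13.416.

R ≈ 13.42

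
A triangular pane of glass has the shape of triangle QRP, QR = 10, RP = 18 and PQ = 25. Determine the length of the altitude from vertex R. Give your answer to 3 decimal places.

Semiperimeter s = (18 + 25 + 10)/2 = 26.5.
Heron's formula: area = √(26.5·8.5·1.5·16.5) ≈ 74.666.
The altitude from R has length 2·area/PQ ≈ 5.9732.

5.973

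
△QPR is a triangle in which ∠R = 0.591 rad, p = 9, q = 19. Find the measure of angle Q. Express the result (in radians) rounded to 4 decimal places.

By the law of cosines, r² = q² + p² − 2·q·p·cos R = 158.01, so r ≈ 12.57.
Law of cosines again: cos Q = (p² + r² − q²)/(2·p·r) ≈ -0.53916, so ∠Q ≈ 2.140 rad.

∠Q ≈ 2.1402 rad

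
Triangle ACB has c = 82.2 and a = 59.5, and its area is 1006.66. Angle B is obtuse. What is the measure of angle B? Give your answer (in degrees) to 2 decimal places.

∠B ≈ 155.69°

From area = ½·a·c·sin B, we get sin B = 2·area/(a·c) ≈ 0.41165.
Taking the obtuse solution, ∠B ≈ 155.69°.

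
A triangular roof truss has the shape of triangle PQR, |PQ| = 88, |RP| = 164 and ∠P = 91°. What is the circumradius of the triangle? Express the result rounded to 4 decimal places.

By the law of cosines, |QR|² = |RP|² + |PQ|² − 2·|RP|·|PQ|·cos P = 35144, so |QR| ≈ 187.47.
Area = ½·|RP|·|PQ|·sin P ≈ 7214.9.
Circumradius = |QR|/(2 sin P) ≈ 93.748.

93.7476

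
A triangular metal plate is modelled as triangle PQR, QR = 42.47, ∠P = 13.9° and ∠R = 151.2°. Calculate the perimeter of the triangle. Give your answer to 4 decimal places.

The third angle is ∠Q = 180° − ∠R − ∠P = 14.90°.
Law of sines: RP = QR·sin Q/sin P ≈ 45.459.
Law of sines: PQ = QR·sin R/sin P ≈ 85.169.
Semiperimeter s = (42.47+45.459+85.169)/2 = 86.549.
Perimeter = 42.47 + 45.459 + 85.169 = 173.1.

173.0980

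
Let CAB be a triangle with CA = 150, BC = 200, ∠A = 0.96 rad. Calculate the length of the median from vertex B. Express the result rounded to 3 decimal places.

210.002

Law of sines: sin B = CA·sin A/BC ≈ 0.61439.
Since BC ≥ CA, only the acute value applies: ∠B ≈ 0.662 rad.
Then ∠C = π − ∠A − ∠B ≈ 1.520 rad.
Law of sines gives AB = BC·sin C/sin A ≈ 243.83.
Median from B: ½√(2·AB² + 2·BC² − CA²) ≈ 210.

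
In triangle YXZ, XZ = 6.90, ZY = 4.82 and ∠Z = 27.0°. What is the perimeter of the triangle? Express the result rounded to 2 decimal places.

perimeter ≈ 15.12

By the law of cosines, YX² = XZ² + ZY² − 2·XZ·ZY·cos Z = 11.576, so YX ≈ 3.4024.
Semiperimeter s = (6.9+4.82+3.4024)/2 = 7.5612.
Perimeter = 6.9 + 4.82 + 3.4024 = 15.122.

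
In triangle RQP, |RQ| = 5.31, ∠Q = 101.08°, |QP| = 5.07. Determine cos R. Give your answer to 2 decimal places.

By the law of cosines, |PR|² = |RQ|² + |QP|² − 2·|RQ|·|QP|·cos Q = 64.249, so |PR| ≈ 8.0155.
Law of cosines again: cos R = (|PR|² + |RQ|² − |QP|²)/(2·|PR|·|RQ|) ≈ 0.78402, so ∠R ≈ 38.37°.

cos R ≈ 0.78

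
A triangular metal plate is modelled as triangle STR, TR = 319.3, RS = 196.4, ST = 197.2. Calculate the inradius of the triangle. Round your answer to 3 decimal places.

Semiperimeter s = (319.3 + 196.4 + 197.2)/2 = 356.45.
Heron's formula: area = √(356.45·37.15·160.05·159.25) ≈ 18372.
Inradius = area/s = 18372/356.45 ≈ 51.54.

r ≈ 51.540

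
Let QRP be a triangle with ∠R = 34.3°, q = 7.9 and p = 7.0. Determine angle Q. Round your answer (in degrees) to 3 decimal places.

∠Q ≈ 83.925°

By the law of cosines, r² = p² + q² − 2·p·q·cos R = 20.044, so r ≈ 4.477.
Law of cosines again: cos Q = (r² + p² − q²)/(2·r·p) ≈ 0.10584, so ∠Q ≈ 83.92°.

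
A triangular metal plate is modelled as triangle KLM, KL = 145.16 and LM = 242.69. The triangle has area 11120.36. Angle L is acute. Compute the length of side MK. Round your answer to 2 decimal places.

From area = ½·KL·LM·sin L, we get sin L = 2·area/(KL·LM) ≈ 0.63132.
Taking the acute solution, ∠L ≈ 39.15°.
Law of cosines then gives MK ≈ 159.15.

159.15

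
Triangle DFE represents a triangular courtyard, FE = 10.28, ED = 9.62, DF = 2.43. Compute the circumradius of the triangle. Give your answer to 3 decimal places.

5.203

By the law of cosines, cos D = (ED² + DF² − FE²) / (2·ED·DF) ≈ -0.15462, so ∠D ≈ 98.89°.
Circumradius = FE/(2 sin D) ≈ 5.2026.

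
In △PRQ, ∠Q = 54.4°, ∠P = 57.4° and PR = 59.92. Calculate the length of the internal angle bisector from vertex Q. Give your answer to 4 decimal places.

t_Q ≈ 57.9002

The third angle is ∠R = 180° − ∠Q − ∠P = 68.20°.
Law of sines: RQ = PR·sin P/sin Q ≈ 62.083.
Law of sines: QP = PR·sin R/sin Q ≈ 68.423.
The bisector from Q has length 2·RQ·QP·cos(∠Q/2)/(RQ+QP) ≈ 57.9.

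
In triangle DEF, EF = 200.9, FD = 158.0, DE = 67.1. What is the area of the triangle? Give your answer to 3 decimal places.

4547.697

Semiperimeter s = (200.9 + 158 + 67.1)/2 = 213.
Heron's formula: area = √(213·12.1·55·145.9) ≈ 4547.7.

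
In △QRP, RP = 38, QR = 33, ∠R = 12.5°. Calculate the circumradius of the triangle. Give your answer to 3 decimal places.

By the law of cosines, PQ² = QR² + RP² − 2·QR·RP·cos R = 84.45, so PQ ≈ 9.1896.
Area = ½·QR·RP·sin R ≈ 135.71.
Circumradius = PQ/(2 sin R) ≈ 21.229.

21.229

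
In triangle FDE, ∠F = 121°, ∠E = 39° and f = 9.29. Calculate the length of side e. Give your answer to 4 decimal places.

The third angle is ∠D = 180° − ∠E − ∠F = 20.00°.
Law of sines: e = f·sin E/sin F ≈ 6.8206.

6.8206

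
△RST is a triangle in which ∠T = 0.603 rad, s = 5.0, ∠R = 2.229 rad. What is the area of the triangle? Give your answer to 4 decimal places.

area ≈ 18.4068

The third angle is ∠S = π − ∠T − ∠R = 0.310 rad.
Law of sines: r = s·sin R/sin S ≈ 12.983.
Law of sines: t = s·sin T/sin S ≈ 9.307.
Area = ½·s·r·sin T ≈ 18.407.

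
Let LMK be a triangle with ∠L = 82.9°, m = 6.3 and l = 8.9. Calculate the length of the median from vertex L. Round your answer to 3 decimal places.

Law of sines: sin M = m·sin L/l ≈ 0.70244.
Since l ≥ m, only the acute value applies: ∠M ≈ 44.62°.
Then ∠K = 180° − ∠L − ∠M ≈ 52.48°.
Law of sines gives k = l·sin K/sin L ≈ 7.1132.
Median from L: ½√(2·m² + 2·k² − l²) ≈ 5.034.

5.034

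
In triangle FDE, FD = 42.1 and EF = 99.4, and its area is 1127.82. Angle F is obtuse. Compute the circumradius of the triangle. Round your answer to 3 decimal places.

From area = ½·EF·FD·sin F, we get sin F = 2·area/(EF·FD) ≈ 0.53902.
Taking the obtuse solution, ∠F ≈ 147.38°.
Law of cosines then gives DE ≈ 136.76.
Circumradius = DE/(2 sin F) ≈ 126.86.

R ≈ 126.858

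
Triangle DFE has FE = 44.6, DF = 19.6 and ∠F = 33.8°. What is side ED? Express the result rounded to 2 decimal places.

By the law of cosines, ED² = DF² + FE² − 2·DF·FE·cos F = 920.49, so ED ≈ 30.34.

30.34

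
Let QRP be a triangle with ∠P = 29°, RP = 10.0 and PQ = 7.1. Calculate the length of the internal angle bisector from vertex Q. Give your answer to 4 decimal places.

3.4653

By the law of cosines, QR² = RP² + PQ² − 2·RP·PQ·cos P = 26.214, so QR ≈ 5.12.
Law of cosines again: cos Q = (PQ² + QR² − RP²)/(2·PQ·QR) ≈ -0.32153, so ∠Q ≈ 108.76°.
The bisector from Q has length 2·PQ·QR·cos(∠Q/2)/(PQ+QR) ≈ 3.4653.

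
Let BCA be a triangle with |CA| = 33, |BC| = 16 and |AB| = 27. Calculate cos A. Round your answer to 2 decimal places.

By the law of cosines, cos A = (|CA|² + |AB|² − |BC|²) / (2·|CA|·|AB|) ≈ 0.87654, so ∠A ≈ 28.77°.

cos A ≈ 0.88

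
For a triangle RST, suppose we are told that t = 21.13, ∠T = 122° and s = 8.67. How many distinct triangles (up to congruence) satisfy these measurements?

s·sin T = 8.67·sin(122°) ≈ 7.353.
Since ∠T is not acute, a triangle exists only if t > s; here t > s, so there is exactly one triangle.

1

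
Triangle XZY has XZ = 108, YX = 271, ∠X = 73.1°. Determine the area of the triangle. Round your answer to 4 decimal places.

Area = ½·YX·XZ·sin X ≈ 14002.

14002.0100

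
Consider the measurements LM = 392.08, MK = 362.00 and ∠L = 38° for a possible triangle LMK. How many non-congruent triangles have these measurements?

2

LM·sin L = 392.08·sin(38°) ≈ 241.4.
Since LM sin L < MK < LM (241.4 < 362.00 < 392.08), two triangles exist.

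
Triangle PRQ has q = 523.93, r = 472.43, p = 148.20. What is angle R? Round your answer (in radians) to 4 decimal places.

By the law of cosines, cos R = (q² + p² − r²) / (2·q·p) ≈ 0.47186, so ∠R ≈ 1.079 rad.

∠R ≈ 1.0794 rad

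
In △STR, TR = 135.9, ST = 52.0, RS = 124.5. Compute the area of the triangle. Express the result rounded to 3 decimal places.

Semiperimeter s = (135.9 + 124.5 + 52)/2 = 156.2.
Heron's formula: area = √(156.2·20.3·31.7·104.2) ≈ 3236.3.

3236.324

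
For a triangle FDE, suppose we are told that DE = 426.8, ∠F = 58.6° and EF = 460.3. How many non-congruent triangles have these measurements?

EF·sin F = 460.3·sin(58.6°) ≈ 392.9.
Since EF sin F < DE < EF (392.9 < 426.8 < 460.3), two triangles exist.

2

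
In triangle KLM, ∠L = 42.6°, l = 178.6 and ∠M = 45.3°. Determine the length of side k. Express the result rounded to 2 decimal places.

263.68

The third angle is ∠K = 180° − ∠L − ∠M = 92.10°.
Law of sines: k = l·sin K/sin L ≈ 263.68.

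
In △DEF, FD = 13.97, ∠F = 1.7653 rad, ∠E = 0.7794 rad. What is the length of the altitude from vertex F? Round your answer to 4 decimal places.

The third angle is ∠D = π − ∠E − ∠F = 0.5969 rad.
Law of sines: EF = FD·sin D/sin E ≈ 11.172.
Law of sines: DE = FD·sin F/sin E ≈ 19.501.
Area = ½·FD·EF·sin F ≈ 76.564.
The altitude from F has length 2·area/DE ≈ 7.8522.

h_F ≈ 7.8522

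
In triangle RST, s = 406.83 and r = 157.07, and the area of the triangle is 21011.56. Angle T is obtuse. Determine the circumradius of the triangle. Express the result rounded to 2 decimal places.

From area = ½·r·s·sin T, we get sin T = 2·area/(r·s) ≈ 0.65763.
Taking the obtuse solution, ∠T ≈ 138.88°.
Law of cosines then gives t ≈ 535.22.
Circumradius = t/(2 sin T) ≈ 406.93.

406.93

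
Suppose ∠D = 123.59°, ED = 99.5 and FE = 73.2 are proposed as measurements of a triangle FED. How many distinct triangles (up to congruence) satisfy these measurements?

ED·sin D = 99.5·sin(123.59°) ≈ 82.89.
Since ∠D is not acute, a triangle exists only if FE > ED; here FE ≤ ED, so there is no triangle.

0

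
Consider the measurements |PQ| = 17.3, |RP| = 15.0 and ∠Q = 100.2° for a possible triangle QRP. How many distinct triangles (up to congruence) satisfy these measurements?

0

|PQ|·sin Q = 17.3·sin(100.2°) ≈ 17.03.
Since ∠Q is not acute, a triangle exists only if |RP| > |PQ|; here |RP| ≤ |PQ|, so there is no triangle.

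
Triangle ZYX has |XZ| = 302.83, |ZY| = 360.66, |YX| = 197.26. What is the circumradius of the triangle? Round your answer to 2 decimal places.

180.33

By the law of cosines, cos Z = (|XZ|² + |ZY|² − |YX|²) / (2·|XZ|·|ZY|) ≈ 0.83717, so ∠Z ≈ 0.5787 rad.
Circumradius = |YX|/(2 sin Z) ≈ 180.33.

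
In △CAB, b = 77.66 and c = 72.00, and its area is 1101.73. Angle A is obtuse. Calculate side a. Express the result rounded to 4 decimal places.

146.6055

From area = ½·b·c·sin A, we get sin A = 2·area/(b·c) ≈ 0.39407.
Taking the obtuse solution, ∠A ≈ 156.79°.
Law of cosines then gives a ≈ 146.61.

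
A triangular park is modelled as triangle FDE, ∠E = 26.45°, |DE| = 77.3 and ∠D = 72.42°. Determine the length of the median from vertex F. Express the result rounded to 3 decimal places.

The third angle is ∠F = 180° − ∠D − ∠E = 81.13°.
Law of sines: |EF| = |DE|·sin D/sin F ≈ 74.582.
Law of sines: |FD| = |DE|·sin E/sin F ≈ 34.847.
Median from F: ½√(2·|EF|² + 2·|FD|² − |DE|²) ≈ 43.527.

43.527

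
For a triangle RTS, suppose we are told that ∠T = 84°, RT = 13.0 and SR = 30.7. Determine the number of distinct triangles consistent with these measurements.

1

RT·sin T = 13.0·sin(84°) ≈ 12.93.
Since SR ≥ RT, exactly one triangle exists.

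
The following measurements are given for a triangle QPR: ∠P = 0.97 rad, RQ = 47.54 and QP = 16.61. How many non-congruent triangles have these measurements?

QP·sin P = 16.61·sin(0.97 rad) ≈ 13.7.
Since RQ ≥ QP, exactly one triangle exists.

1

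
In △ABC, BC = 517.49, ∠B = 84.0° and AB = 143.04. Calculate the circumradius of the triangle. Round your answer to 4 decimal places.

R ≈ 262.5809

By the law of cosines, CA² = AB² + BC² − 2·AB·BC·cos B = 2.7278e+05, so CA ≈ 522.28.
Area = ½·AB·BC·sin B ≈ 36808.
Circumradius = CA/(2 sin B) ≈ 262.58.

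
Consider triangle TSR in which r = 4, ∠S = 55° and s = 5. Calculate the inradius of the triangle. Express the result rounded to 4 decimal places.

1.3199

Law of sines: sin R = r·sin S/s ≈ 0.65532.
Since s ≥ r, only the acute value applies: ∠R ≈ 40.94°.
Then ∠T = 180° − ∠S − ∠R ≈ 84.06°.
Law of sines gives t = s·sin T/sin S ≈ 6.0711.
Area = ½·s·r·sin T ≈ 9.9462.
Semiperimeter p = (6.0711+5+4)/2 = 7.5355.
Inradius = area/p = 9.9462/7.5355 ≈ 1.3199.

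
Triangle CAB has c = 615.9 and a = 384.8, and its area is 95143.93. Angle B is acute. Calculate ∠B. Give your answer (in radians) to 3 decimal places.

∠B ≈ 0.932 rad

From area = ½·c·a·sin B, we get sin B = 2·area/(c·a) ≈ 0.80291.
Taking the acute solution, ∠B ≈ 0.932 rad.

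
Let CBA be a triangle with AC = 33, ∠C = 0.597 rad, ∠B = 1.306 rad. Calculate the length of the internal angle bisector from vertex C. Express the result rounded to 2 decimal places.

t_C ≈ 31.21

The third angle is ∠A = π − ∠C − ∠B = 1.239 rad.
Law of sines: BA = AC·sin C/sin B ≈ 19.221.
Law of sines: CB = AC·sin A/sin B ≈ 32.322.
The bisector from C has length 2·AC·CB·cos(∠C/2)/(AC+CB) ≈ 31.213.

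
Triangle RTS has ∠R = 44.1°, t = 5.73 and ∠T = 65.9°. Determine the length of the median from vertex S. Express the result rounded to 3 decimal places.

The third angle is ∠S = 180° − ∠R − ∠T = 70.00°.
Law of sines: r = t·sin R/sin T ≈ 4.3684.
Law of sines: s = t·sin S/sin T ≈ 5.8986.
Median from S: ½√(2·r² + 2·t² − s²) ≈ 4.1544.

4.154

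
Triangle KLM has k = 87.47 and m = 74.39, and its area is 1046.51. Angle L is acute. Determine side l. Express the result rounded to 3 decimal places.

From area = ½·m·k·sin L, we get sin L = 2·area/(m·k) ≈ 0.32166.
Taking the acute solution, ∠L ≈ 18.76°.
Law of cosines then gives l ≈ 29.372.

29.372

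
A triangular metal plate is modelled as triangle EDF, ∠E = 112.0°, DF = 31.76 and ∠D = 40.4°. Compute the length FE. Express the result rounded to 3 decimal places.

The third angle is ∠F = 180° − ∠E − ∠D = 27.60°.
Law of sines: FE = DF·sin D/sin E ≈ 22.201.

22.201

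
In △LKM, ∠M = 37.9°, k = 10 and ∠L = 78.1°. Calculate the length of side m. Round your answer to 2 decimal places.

The third angle is ∠K = 180° − ∠M − ∠L = 64.00°.
Law of sines: m = k·sin M/sin K ≈ 6.8345.

6.83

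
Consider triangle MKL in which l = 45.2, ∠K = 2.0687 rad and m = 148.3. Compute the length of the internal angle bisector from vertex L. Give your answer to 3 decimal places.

By the law of cosines, k² = l² + m² − 2·l·m·cos K = 30439, so k ≈ 174.47.
Law of cosines again: cos L = (m² + k² − l²)/(2·m·k) ≈ 0.97375, so ∠L ≈ 0.2296 rad.
The bisector from L has length 2·m·k·cos(∠L/2)/(m+k) ≈ 159.27.

t_L ≈ 159.267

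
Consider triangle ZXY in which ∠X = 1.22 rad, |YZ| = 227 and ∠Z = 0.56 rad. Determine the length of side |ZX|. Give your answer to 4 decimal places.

The third angle is ∠Y = π − ∠Z − ∠X = 1.362 rad.
Law of sines: |ZX| = |YZ|·sin Y/sin X ≈ 236.45.

236.4506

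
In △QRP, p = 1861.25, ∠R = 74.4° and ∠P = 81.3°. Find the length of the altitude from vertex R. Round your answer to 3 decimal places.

765.931

The third angle is ∠Q = 180° − ∠R − ∠P = 24.30°.
Law of sines: q = p·sin Q/sin P ≈ 774.85.
Law of sines: r = p·sin R/sin P ≈ 1813.6.
Area = ½·p·q·sin R ≈ 6.9453e+05.
The altitude from R has length 2·area/r ≈ 765.93.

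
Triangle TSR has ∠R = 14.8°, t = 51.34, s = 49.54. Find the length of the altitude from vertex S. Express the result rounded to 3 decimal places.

h_S ≈ 13.115

By the law of cosines, r² = t² + s² − 2·t·s·cos R = 172, so r ≈ 13.115.
Area = ½·t·s·sin R ≈ 324.85.
The altitude from S has length 2·area/s ≈ 13.115.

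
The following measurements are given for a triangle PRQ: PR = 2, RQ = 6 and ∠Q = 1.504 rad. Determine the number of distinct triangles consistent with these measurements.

RQ·sin Q = 6·sin(1.504 rad) ≈ 5.987.
Since PR = 2 < 5.987 = RQ sin Q, no triangle exists.

0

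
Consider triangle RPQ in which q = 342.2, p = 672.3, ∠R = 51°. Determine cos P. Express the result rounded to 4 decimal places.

-0.1530

By the law of cosines, r² = p² + q² − 2·p·q·cos R = 2.7952e+05, so r ≈ 528.7.
Law of cosines again: cos P = (q² + r² − p²)/(2·q·r) ≈ -0.15300, so ∠P ≈ 98.80°.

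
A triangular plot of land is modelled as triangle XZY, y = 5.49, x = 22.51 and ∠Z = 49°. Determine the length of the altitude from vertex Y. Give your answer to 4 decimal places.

16.9885

By the law of cosines, z² = y² + x² − 2·y·x·cos Z = 374.69, so z ≈ 19.357.
Area = ½·y·x·sin Z ≈ 46.633.
The altitude from Y has length 2·area/y ≈ 16.989.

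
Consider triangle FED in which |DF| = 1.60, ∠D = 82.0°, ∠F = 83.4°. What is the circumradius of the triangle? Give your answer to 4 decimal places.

The third angle is ∠E = 180° − ∠D − ∠F = 14.60°.
Law of sines: |ED| = |DF|·sin F/sin E ≈ 6.3054.
Law of sines: |FE| = |DF|·sin D/sin E ≈ 6.2857.
Circumradius = |DF|/(2 sin E) ≈ 3.1737.

R ≈ 3.1737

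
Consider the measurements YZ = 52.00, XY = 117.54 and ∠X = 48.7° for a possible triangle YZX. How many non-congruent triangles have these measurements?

XY·sin X = 117.54·sin(48.7°) ≈ 88.3.
Since YZ = 52.00 < 88.3 = XY sin X, no triangle exists.

0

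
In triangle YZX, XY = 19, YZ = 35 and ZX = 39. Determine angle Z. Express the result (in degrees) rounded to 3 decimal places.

∠Z ≈ 29.117°

By the law of cosines, cos Z = (YZ² + ZX² − XY²) / (2·YZ·ZX) ≈ 0.87363, so ∠Z ≈ 29.12°.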